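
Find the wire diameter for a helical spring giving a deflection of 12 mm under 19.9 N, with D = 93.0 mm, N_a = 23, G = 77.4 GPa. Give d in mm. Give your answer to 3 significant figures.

7.50 mm

Required rate k = F/δ = 19.9/12 = 1.6583 N/mm
d = (8D³N_a·k / G)^(1/4) = (8·93.0³·23·1.6583 / (77.4×10³))^0.25
  = (3171)^0.25 = 7.5041 mm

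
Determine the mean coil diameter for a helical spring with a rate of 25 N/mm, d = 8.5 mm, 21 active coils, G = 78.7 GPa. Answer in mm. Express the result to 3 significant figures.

D = (Gd⁴/(8N_a·k))^(1/3) = (78.7×10³·8.5⁴/(8·21·25))^(1/3)
  = (97814)^(1/3) = 46.0752 mm

46.1 mm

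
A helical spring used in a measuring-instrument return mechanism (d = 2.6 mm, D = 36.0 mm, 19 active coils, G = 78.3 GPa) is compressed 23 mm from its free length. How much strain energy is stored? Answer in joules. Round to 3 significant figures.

k = Gd⁴/(8D³N_a) = (78.3×10³)(2.6⁴)/(8·36.0³·19) = 0.50455 N/mm
U = ½kδ² = 0.5 × 0.50455 × 23² = 133.45 N·mm = 0.13345 J

0.133 J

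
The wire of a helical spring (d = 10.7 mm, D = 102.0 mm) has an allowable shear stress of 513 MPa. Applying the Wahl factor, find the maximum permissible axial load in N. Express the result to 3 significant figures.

2100 N

C = D/d = 102.0/10.7 = 9.5327
K_W = (4C−1)/(4C−4) + 0.615/C = 37.131/34.131 + 0.0645 = 1.1524
τ_max = K·8FD/(πd³) → F_max = τ_allow·πd³/(8DK)
F_max = 513·π·10.7³/(8·102.0·1.1524) = 1.9743e+06/940.37 = 2099.5 N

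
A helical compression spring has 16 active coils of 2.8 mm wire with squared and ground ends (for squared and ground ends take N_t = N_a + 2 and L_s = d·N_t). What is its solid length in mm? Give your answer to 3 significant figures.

50.4 mm

squared and ground ends: N_t = N_a + 2 = 16 + 2 = 18
L_s = d·N_t = 2.8 × 18 = 50.4 mm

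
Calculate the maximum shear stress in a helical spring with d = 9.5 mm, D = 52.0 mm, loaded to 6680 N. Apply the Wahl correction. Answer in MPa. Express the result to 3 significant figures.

1320 MPa

Spring index C = D/d = 52.0/9.5 = 5.4737
K_W = (4C−1)/(4C−4) + 0.615/C = 20.895/17.895 + 0.1124 = 1.2800
τ₀ = 8FD/(πd³) = 8·6680·52.0/(π·9.5³) = 2.77888e+06/2693.5 = 1031.7 MPa
τ_max = K·τ₀ = 1.2800 × 1031.7 = 1320.6 MPa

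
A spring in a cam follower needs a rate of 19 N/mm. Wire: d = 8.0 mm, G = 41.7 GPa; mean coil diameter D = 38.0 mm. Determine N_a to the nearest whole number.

N_a = Gd⁴/(8D³k) = (41.7×10³ × 8.0⁴)/(8 × 38.0³ × 19)
    = 1.70803e+08 / 8.34054e+06 = 20.48 → 20 coils

20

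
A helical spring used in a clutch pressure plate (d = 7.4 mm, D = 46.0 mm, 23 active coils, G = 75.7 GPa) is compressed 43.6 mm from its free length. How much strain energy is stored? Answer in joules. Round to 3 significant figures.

k = Gd⁴/(8D³N_a) = (75.7×10³)(7.4⁴)/(8·46.0³·23) = 12.675 N/mm
U = ½kδ² = 0.5 × 12.675 × 43.6² = 12047 N·mm = 12.047 J

12.0 J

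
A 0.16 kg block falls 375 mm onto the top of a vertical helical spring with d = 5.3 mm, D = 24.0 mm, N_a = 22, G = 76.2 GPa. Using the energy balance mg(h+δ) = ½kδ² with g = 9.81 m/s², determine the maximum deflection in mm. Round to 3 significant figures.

k = Gd⁴/(8D³N_a) = (76.2×10³)(5.3⁴)/(8·24.0³·22) = 24.712 N/mm
W = mg = 0.16 × 9.81 = 1.5696 N
½kδ² − Wδ − Wh = 0 → δ = (W + √(W² + 2kWh))/k
δ = (1.5696 + √(2.4636 + 29091.2))/24.712 = (1.5696 + 170.57)/24.712 = 6.9657 mm

6.97 mm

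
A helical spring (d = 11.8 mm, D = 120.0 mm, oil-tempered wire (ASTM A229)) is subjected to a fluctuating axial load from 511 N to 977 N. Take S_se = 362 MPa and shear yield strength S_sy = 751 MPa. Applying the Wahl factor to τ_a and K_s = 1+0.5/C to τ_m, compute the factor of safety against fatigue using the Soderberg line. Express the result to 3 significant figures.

3.03

C = D/d = 120.0/11.8 = 10.1695; K_W = (4C−1)/(4C−4)+0.615/C = 1.1423; K_s = 1+0.5/C = 1.0492
F_a = (F_max−F_min)/2 = 233 N; F_m = (F_max+F_min)/2 = 744 N
τ_a = K_W·8F_aD/(πd³) = 1.1423 × 43.334 = 49.499 MPa
τ_m = K_s·8F_mD/(πd³) = 1.0492 × 138.37 = 145.18 MPa
Soderberg: 1/n_f = τ_a/S_se + τ_m/S_sy = 49.499/362 + 145.18/751 = 0.13674 + 0.19331 = 0.33005
n_f = 1/0.33005 = 3.03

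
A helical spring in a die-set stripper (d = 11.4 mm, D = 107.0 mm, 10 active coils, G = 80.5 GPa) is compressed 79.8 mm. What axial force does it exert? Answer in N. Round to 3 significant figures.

k = Gd⁴/(8D³N_a) = (80.5×10³)(11.4⁴)/(8·107.0³·10) = 13.873 N/mm
F = k·δ = 13.873 × 79.8 = 1107.1 N

1110 N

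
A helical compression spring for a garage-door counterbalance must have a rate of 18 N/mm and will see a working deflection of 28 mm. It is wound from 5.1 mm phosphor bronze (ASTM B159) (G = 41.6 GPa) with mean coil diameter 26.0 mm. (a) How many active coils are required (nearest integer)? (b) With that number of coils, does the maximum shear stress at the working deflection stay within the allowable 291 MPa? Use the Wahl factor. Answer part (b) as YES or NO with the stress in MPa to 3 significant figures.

N_a = Gd⁴/(8D³k) = (41.6×10³)(5.1⁴)/(8·26.0³·18) = 11.12 → N_a = 11
Actual rate k = Gd⁴/(8D³·11) = 18.196 N/mm
Working load F = kδ = 18.196·28 = 509.48 N
C = 26.0/5.1 = 5.0980; K_W = (4C−1)/(4C−4)+0.615/C = 1.3036
τ_max = K_W·8FD/(πd³) = 1.3036·254.29 = 331.51 MPa
τ_max > 291 MPa → exceeds allowable

(a) 11 coils; (b) NO, τ_max = 332 MPa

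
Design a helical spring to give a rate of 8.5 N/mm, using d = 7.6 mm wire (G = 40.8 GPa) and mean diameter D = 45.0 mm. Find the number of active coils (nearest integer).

N_a = Gd⁴/(8D³k) = (40.8×10³ × 7.6⁴)/(8 × 45.0³ × 8.5)
    = 1.36118e+08 / 6.1965e+06 = 21.97 → 22 coils

22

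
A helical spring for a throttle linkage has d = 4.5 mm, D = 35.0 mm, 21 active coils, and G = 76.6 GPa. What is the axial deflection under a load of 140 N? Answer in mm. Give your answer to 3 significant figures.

32.1 mm

k = Gd⁴/(8D³N_a) = (76.6×10³)(4.5⁴)/(8·35.0³·21) = 4.3608 N/mm
δ = F/k = 140 / 4.3608 = 32.104 mm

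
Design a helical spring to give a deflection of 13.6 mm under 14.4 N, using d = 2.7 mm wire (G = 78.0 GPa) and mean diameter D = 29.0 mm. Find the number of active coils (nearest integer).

Required rate k = F/δ = 14.4/13.6 = 1.0588 N/mm
N_a = Gd⁴/(8D³k) = (78.0×10³ × 2.7⁴)/(8 × 29.0³ × 1.0588)
    = 4.14524e+06 / 206589 = 20.07 → 20 coils

20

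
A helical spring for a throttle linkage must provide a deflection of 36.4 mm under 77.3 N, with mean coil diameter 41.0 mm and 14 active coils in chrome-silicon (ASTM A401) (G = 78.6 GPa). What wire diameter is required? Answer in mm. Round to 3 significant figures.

Required rate k = F/δ = 77.3/36.4 = 2.1236 N/mm
d = (8D³N_a·k / G)^(1/4) = (8·41.0³·14·2.1236 / (78.6×10³))^0.25
  = (208.56)^0.25 = 3.8002 mm

3.80 mm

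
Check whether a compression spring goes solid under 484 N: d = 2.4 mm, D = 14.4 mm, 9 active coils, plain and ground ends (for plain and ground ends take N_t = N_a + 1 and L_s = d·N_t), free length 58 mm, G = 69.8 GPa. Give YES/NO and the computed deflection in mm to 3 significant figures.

YES, δ = 44.9 mm

k = Gd⁴/(8D³N_a) = (69.8×10³)(2.4⁴)/(8·14.4³·9) = 10.772 N/mm
N_t = 10; L_s = 2.4·10 = 24 mm; δ_solid = L₀ − L_s = 58 − 24 = 34 mm
δ = F/k = 484/10.772 = 44.933 mm
δ ≥ δ_solid → spring goes solid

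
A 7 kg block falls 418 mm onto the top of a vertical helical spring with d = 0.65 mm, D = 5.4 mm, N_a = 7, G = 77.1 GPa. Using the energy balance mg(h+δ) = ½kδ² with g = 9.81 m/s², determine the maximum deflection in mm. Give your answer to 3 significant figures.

k = Gd⁴/(8D³N_a) = (77.1×10³)(0.65⁴)/(8·5.4³·7) = 1.5608 N/mm
W = mg = 7 × 9.81 = 68.67 N
½kδ² − Wδ − Wh = 0 → δ = (W + √(W² + 2kWh))/k
δ = (68.67 + √(4715.6 + 89600.8))/1.5608 = (68.67 + 307.11)/1.5608 = 240.77 mm

241 mm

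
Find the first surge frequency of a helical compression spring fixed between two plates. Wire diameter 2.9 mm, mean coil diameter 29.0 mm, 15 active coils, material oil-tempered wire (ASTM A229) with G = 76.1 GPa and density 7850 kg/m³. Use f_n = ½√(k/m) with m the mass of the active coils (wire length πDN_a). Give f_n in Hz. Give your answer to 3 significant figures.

k = Gd⁴/(8D³N_a) = (76.1×10³)(2.9⁴)/(8·29.0³·15) = 1.8391 N/mm = 1839.1 N/m
Wire length L = πDN_a = π·29.0·15 = 1366.6 mm
m = ρ·(πd²/4)·L = 7850 × 6.6052×10⁻⁶ m² × 1.3666 m = 0.070859 kg
f_n = ½√(k/m) = 0.5·√(1839.1/0.070859) = 0.5·√(25954) = 80.551 Hz

80.6 Hz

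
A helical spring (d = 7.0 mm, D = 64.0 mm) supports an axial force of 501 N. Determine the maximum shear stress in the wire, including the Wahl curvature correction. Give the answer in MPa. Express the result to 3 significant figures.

Spring index C = D/d = 64.0/7.0 = 9.1429
K_W = (4C−1)/(4C−4) + 0.615/C = 35.571/32.571 + 0.0673 = 1.1594
τ₀ = 8FD/(πd³) = 8·501·64.0/(π·7.0³) = 256512/1077.6 = 238.05 MPa
τ_max = K·τ₀ = 1.1594 × 238.05 = 275.99 MPa

276 MPa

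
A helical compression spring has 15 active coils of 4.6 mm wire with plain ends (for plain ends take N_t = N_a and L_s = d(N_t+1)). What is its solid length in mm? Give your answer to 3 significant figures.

plain ends: N_t = N_a = 15
L_s = d·(N_t+1) = 4.6 × 16 = 73.6 mm

73.6 mm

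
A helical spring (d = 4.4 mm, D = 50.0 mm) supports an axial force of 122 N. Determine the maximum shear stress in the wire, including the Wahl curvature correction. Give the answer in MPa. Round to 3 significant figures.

Spring index C = D/d = 50.0/4.4 = 11.3636
K_W = (4C−1)/(4C−4) + 0.615/C = 44.455/41.455 + 0.0541 = 1.1265
τ₀ = 8FD/(πd³) = 8·122·50.0/(π·4.4³) = 48800/267.61 = 182.35 MPa
τ_max = K·τ₀ = 1.1265 × 182.35 = 205.42 MPa

205 MPa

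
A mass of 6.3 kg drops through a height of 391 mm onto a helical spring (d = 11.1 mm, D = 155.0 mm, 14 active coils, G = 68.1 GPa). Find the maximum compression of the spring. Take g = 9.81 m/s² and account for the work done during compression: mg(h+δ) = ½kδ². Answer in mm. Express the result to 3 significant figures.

167 mm

k = Gd⁴/(8D³N_a) = (68.1×10³)(11.1⁴)/(8·155.0³·14) = 2.4787 N/mm
W = mg = 6.3 × 9.81 = 61.803 N
½kδ² − Wδ − Wh = 0 → δ = (W + √(W² + 2kWh))/k
δ = (61.803 + √(3819.6 + 119796))/2.4787 = (61.803 + 351.59)/2.4787 = 166.78 mm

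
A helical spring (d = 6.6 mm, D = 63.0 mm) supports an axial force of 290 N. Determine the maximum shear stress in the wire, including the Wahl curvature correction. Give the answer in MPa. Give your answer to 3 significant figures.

186 MPa

Spring index C = D/d = 63.0/6.6 = 9.5455
K_W = (4C−1)/(4C−4) + 0.615/C = 37.182/34.182 + 0.0644 = 1.1522
τ₀ = 8FD/(πd³) = 8·290·63.0/(π·6.6³) = 146160/903.2 = 161.83 MPa
τ_max = K·τ₀ = 1.1522 × 161.83 = 186.45 MPa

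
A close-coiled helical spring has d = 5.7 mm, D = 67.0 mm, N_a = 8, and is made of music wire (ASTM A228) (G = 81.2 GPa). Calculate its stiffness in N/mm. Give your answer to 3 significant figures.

k = Gd⁴/(8D³N_a) = (81.2×10³ × 5.7⁴) / (8 × 67.0³ × 8)
  = 8.57147e+07 / 1.92488e+07 = 4.453 N/mm

4.45 N/mm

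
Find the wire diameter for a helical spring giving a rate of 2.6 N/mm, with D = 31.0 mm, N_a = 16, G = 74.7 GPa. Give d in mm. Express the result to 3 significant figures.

d = (8D³N_a·k / G)^(1/4) = (8·31.0³·16·2.6 / (74.7×10³))^0.25
  = (132.72)^0.25 = 3.3942 mm

3.39 mm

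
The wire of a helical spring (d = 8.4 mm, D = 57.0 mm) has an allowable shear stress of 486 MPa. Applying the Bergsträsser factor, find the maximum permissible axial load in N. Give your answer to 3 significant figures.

1640 N

C = D/d = 57.0/8.4 = 6.7857
K_B = (4C+2)/(4C−3) = 29.143/24.143 = 1.2071
τ_max = K·8FD/(πd³) → F_max = τ_allow·πd³/(8DK)
F_max = 486·π·8.4³/(8·57.0·1.2071) = 9.0495e+05/550.44 = 1644.1 N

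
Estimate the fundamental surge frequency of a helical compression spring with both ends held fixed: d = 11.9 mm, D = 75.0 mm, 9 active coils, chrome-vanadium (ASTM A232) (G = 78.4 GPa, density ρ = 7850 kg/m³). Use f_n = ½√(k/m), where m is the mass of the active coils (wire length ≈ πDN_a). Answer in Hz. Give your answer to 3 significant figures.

83.6 Hz

k = Gd⁴/(8D³N_a) = (78.4×10³)(11.9⁴)/(8·75.0³·9) = 51.759 N/mm = 51759 N/m
Wire length L = πDN_a = π·75.0·9 = 2120.6 mm
m = ρ·(πd²/4)·L = 7850 × 111.22×10⁻⁶ m² × 2.1206 m = 1.8514 kg
f_n = ½√(k/m) = 0.5·√(51759/1.8514) = 0.5·√(27956) = 83.601 Hz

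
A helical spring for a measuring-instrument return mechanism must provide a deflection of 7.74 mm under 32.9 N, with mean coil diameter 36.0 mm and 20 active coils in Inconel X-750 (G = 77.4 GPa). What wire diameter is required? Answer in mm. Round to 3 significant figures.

4.50 mm

Required rate k = F/δ = 32.9/7.74 = 4.2506 N/mm
d = (8D³N_a·k / G)^(1/4) = (8·36.0³·20·4.2506 / (77.4×10³))^0.25
  = (409.96)^0.25 = 4.4997 mm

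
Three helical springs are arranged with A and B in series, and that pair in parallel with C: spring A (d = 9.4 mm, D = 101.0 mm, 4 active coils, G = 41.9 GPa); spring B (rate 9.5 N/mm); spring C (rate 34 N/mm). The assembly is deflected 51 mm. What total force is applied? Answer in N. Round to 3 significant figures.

1980 N

k_A = Gd⁴/(8D³N_a) = (41.9×10³)(9.4⁴)/(8·101.0³·4) = 9.9223 N/mm
Springs A,B series: k_AB = 1/(1/9.9223+1/9.5) = 4.8533 N/mm; parallel with C: k_eq = 4.8533+34 = 38.853 N/mm
F = k_eq·δ = 38.853·51 = 1981.5 N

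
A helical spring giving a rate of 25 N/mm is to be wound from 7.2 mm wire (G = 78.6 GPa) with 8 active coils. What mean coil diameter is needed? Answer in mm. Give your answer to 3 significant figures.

50.9 mm

D = (Gd⁴/(8N_a·k))^(1/3) = (78.6×10³·7.2⁴/(8·8·25))^(1/3)
  = (132018)^(1/3) = 50.9187 mm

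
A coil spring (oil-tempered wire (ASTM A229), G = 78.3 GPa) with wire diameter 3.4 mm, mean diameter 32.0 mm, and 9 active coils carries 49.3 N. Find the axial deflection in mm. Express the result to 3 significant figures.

11.1 mm

k = Gd⁴/(8D³N_a) = (78.3×10³)(3.4⁴)/(8·32.0³·9) = 4.435 N/mm
δ = F/k = 49.3 / 4.435 = 11.116 mm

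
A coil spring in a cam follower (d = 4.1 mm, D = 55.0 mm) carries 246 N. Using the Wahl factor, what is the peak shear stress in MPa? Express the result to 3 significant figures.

Spring index C = D/d = 55.0/4.1 = 13.4146
K_W = (4C−1)/(4C−4) + 0.615/C = 52.659/49.659 + 0.0458 = 1.1063
τ₀ = 8FD/(πd³) = 8·246·55.0/(π·4.1³) = 108240/216.52 = 499.9 MPa
τ_max = K·τ₀ = 1.1063 × 499.9 = 553.02 MPa

553 MPa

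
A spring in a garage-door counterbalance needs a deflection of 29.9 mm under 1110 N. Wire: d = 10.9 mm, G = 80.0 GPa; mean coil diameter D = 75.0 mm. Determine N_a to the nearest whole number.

9

Required rate k = F/δ = 1110/29.9 = 37.124 N/mm
N_a = Gd⁴/(8D³k) = (80.0×10³ × 10.9⁴)/(8 × 75.0³ × 37.124)
    = 1.12927e+09 / 1.25293e+08 = 9.013 → 9 coils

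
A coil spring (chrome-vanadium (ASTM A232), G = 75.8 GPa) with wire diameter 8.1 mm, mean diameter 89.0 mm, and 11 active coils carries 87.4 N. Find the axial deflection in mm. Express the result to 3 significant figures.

k = Gd⁴/(8D³N_a) = (75.8×10³)(8.1⁴)/(8·89.0³·11) = 5.2596 N/mm
δ = F/k = 87.4 / 5.2596 = 16.617 mm

16.6 mm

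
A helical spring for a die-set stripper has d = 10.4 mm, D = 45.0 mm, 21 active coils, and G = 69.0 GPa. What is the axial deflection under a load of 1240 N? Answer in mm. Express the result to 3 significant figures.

k = Gd⁴/(8D³N_a) = (69.0×10³)(10.4⁴)/(8·45.0³·21) = 52.727 N/mm
δ = F/k = 1240 / 52.727 = 23.517 mm

23.5 mm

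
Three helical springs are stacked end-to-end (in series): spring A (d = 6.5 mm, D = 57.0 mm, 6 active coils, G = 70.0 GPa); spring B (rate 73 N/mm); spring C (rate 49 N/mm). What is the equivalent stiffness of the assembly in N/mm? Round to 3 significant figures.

9.50 N/mm

k_A = Gd⁴/(8D³N_a) = (70.0×10³)(6.5⁴)/(8·57.0³·6) = 14.057 N/mm
Series: 1/k_eq = 1/14.057 + 1/73 + 1/49 = 0.10525; k_eq = 9.5015 N/mm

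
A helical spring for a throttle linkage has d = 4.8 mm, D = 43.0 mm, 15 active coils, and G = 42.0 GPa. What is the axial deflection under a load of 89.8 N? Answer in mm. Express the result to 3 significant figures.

38.4 mm

k = Gd⁴/(8D³N_a) = (42.0×10³)(4.8⁴)/(8·43.0³·15) = 2.3368 N/mm
δ = F/k = 89.8 / 2.3368 = 38.428 mm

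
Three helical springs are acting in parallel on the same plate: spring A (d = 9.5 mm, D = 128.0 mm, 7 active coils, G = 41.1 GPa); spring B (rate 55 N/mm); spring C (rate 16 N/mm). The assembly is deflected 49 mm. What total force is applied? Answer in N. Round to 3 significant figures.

k_A = Gd⁴/(8D³N_a) = (41.1×10³)(9.5⁴)/(8·128.0³·7) = 2.8505 N/mm
Parallel: k_eq = 2.8505 + 55 + 16 = 73.85 N/mm
F = k_eq·δ = 73.85·49 = 3618.7 N

3620 N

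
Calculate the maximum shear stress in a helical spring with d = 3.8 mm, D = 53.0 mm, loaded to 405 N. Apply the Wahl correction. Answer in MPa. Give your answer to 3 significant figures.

1100 MPa

Spring index C = D/d = 53.0/3.8 = 13.9474
K_W = (4C−1)/(4C−4) + 0.615/C = 54.789/51.789 + 0.0441 = 1.1020
τ₀ = 8FD/(πd³) = 8·405·53.0/(π·3.8³) = 171720/172.39 = 996.14 MPa
τ_max = K·τ₀ = 1.1020 × 996.14 = 1097.8 MPa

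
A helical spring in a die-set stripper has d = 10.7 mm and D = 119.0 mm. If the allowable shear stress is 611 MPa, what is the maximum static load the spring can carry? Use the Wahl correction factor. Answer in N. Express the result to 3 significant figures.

2190 N

C = D/d = 119.0/10.7 = 11.1215
K_W = (4C−1)/(4C−4) + 0.615/C = 43.486/40.486 + 0.0553 = 1.1294
τ_max = K·8FD/(πd³) → F_max = τ_allow·πd³/(8DK)
F_max = 611·π·10.7³/(8·119.0·1.1294) = 2.3515e+06/1075.2 = 2187 N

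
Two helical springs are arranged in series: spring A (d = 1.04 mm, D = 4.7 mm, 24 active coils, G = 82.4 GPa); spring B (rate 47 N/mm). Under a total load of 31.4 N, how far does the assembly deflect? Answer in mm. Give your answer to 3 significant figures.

7.16 mm

k_A = Gd⁴/(8D³N_a) = (82.4×10³)(1.04⁴)/(8·4.7³·24) = 4.8358 N/mm
Series: 1/k_eq = 1/4.8358 + 1/47 = 0.22807; k_eq = 4.3846 N/mm
δ = F/k_eq = 31.4/4.3846 = 7.1614 mm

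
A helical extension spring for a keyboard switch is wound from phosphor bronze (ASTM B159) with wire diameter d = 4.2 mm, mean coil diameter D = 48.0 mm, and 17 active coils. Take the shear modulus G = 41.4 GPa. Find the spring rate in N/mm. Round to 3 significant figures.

k = Gd⁴/(8D³N_a) = (41.4×10³ × 4.2⁴) / (8 × 48.0³ × 17)
  = 1.28824e+07 / 1.50405e+07 = 0.85651 N/mm

0.857 N/mm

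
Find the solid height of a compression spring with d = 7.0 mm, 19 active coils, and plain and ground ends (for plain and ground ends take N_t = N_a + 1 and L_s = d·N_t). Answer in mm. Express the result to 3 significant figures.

140 mm

plain and ground ends: N_t = N_a + 1 = 19 + 1 = 20
L_s = d·N_t = 7.0 × 20 = 140 mm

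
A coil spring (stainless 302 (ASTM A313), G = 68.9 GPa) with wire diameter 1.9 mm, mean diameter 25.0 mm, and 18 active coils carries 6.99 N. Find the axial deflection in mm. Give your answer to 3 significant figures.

17.5 mm

k = Gd⁴/(8D³N_a) = (68.9×10³)(1.9⁴)/(8·25.0³·18) = 0.39907 N/mm
δ = F/k = 6.99 / 0.39907 = 17.516 mm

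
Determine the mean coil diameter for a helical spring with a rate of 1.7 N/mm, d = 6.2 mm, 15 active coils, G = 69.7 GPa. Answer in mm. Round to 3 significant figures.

D = (Gd⁴/(8N_a·k))^(1/3) = (69.7×10³·6.2⁴/(8·15·1.7))^(1/3)
  = (504858)^(1/3) = 79.6263 mm

79.6 mm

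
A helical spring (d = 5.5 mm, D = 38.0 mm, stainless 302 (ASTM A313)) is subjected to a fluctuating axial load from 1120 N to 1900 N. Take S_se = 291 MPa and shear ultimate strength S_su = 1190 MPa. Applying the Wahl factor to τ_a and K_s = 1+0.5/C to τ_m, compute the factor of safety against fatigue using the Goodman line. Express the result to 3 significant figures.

0.575

C = D/d = 38.0/5.5 = 6.9091; K_W = (4C−1)/(4C−4)+0.615/C = 1.2159; K_s = 1+0.5/C = 1.0724
F_a = (F_max−F_min)/2 = 390 N; F_m = (F_max+F_min)/2 = 1510 N
τ_a = K_W·8F_aD/(πd³) = 1.2159 × 226.83 = 275.81 MPa
τ_m = K_s·8F_mD/(πd³) = 1.0724 × 878.24 = 941.8 MPa
Goodman: 1/n_f = τ_a/S_se + τ_m/S_su = 275.81/291 + 941.8/1190 = 0.94780 + 0.79142 = 1.7392
n_f = 1/1.7392 = 0.575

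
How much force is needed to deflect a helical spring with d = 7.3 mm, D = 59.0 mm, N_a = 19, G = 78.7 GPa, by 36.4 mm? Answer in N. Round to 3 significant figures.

261 N

k = Gd⁴/(8D³N_a) = (78.7×10³)(7.3⁴)/(8·59.0³·19) = 7.1592 N/mm
F = k·δ = 7.1592 × 36.4 = 260.6 N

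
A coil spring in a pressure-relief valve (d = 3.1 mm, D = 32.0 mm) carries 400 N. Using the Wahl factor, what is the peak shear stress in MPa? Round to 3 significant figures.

1250 MPa

Spring index C = D/d = 32.0/3.1 = 10.3226
K_W = (4C−1)/(4C−4) + 0.615/C = 40.290/37.290 + 0.0596 = 1.1400
τ₀ = 8FD/(πd³) = 8·400·32.0/(π·3.1³) = 102400/93.591 = 1094.1 MPa
τ_max = K·τ₀ = 1.1400 × 1094.1 = 1247.3 MPa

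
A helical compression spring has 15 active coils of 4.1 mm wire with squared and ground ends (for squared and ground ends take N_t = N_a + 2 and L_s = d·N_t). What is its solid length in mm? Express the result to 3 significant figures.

squared and ground ends: N_t = N_a + 2 = 15 + 2 = 17
L_s = d·N_t = 4.1 × 17 = 69.7 mm

69.7 mm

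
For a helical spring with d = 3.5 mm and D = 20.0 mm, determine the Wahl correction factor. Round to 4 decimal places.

1.2667

C = D/d = 20.0/3.5 = 5.7143
K_W = (4C−1)/(4C−4) + 0.615/C = 21.857/18.857 + 0.1076 = 1.2667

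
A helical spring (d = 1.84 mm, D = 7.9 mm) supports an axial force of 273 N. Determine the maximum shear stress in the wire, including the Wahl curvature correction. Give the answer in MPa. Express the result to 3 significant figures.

Spring index C = D/d = 7.9/1.84 = 4.2935
K_W = (4C−1)/(4C−4) + 0.615/C = 16.174/13.174 + 0.1432 = 1.3710
τ₀ = 8FD/(πd³) = 8·273·7.9/(π·1.84³) = 17253.6/19.571 = 881.61 MPa
τ_max = K·τ₀ = 1.3710 × 881.61 = 1208.7 MPa

1210 MPa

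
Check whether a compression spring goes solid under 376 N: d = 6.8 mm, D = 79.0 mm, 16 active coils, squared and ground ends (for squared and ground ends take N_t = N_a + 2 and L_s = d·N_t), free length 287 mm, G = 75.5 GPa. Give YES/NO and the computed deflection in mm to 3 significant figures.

NO, δ = 147 mm

k = Gd⁴/(8D³N_a) = (75.5×10³)(6.8⁴)/(8·79.0³·16) = 2.5579 N/mm
N_t = 18; L_s = 6.8·18 = 122.4 mm; δ_solid = L₀ − L_s = 287 − 122.4 = 164.6 mm
δ = F/k = 376/2.5579 = 146.99 mm
δ < δ_solid → spring does not go solid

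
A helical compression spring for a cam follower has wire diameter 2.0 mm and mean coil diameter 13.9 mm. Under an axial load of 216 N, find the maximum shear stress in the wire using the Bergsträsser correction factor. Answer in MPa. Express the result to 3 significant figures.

1150 MPa

Spring index C = D/d = 13.9/2.0 = 6.9500
K_B = (4C+2)/(4C−3) = 29.800/24.800 = 1.2016
τ₀ = 8FD/(πd³) = 8·216·13.9/(π·2.0³) = 24019.2/25.133 = 955.69 MPa
τ_max = K·τ₀ = 1.2016 × 955.69 = 1148.4 MPa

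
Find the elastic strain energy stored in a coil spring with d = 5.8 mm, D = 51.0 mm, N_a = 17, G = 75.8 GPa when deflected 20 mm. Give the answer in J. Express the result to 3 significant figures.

0.951 J

k = Gd⁴/(8D³N_a) = (75.8×10³)(5.8⁴)/(8·51.0³·17) = 4.7548 N/mm
U = ½kδ² = 0.5 × 4.7548 × 20² = 950.96 N·mm = 0.95096 J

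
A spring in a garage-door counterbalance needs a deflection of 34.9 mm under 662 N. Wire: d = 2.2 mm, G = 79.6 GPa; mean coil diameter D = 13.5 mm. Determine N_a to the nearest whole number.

Required rate k = F/δ = 662/34.9 = 18.968 N/mm
N_a = Gd⁴/(8D³k) = (79.6×10³ × 2.2⁴)/(8 × 13.5³ × 18.968)
    = 1.86468e+06 / 373357 = 4.994 → 5 coils

5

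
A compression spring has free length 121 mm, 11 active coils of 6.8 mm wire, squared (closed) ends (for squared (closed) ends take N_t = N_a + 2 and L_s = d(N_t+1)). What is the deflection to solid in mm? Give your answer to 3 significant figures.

25.8 mm

N_t = 13; L_s = 6.8·14 = 95.2 mm
δ_solid = L₀ − L_s = 121 − 95.2 = 25.8 mm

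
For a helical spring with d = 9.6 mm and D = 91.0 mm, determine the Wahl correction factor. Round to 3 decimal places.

C = D/d = 91.0/9.6 = 9.4792
K_W = (4C−1)/(4C−4) + 0.615/C = 36.917/33.917 + 0.0649 = 1.1533

1.153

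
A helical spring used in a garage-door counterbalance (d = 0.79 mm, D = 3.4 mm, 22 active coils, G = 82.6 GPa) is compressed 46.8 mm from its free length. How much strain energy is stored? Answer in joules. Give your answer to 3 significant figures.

5.09 J

k = Gd⁴/(8D³N_a) = (82.6×10³)(0.79⁴)/(8·3.4³·22) = 4.6509 N/mm
U = ½kδ² = 0.5 × 4.6509 × 46.8² = 5093.3 N·mm = 5.0933 J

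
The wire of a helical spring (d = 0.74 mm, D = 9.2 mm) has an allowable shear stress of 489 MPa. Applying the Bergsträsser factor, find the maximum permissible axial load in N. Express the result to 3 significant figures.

C = D/d = 9.2/0.74 = 12.4324
K_B = (4C+2)/(4C−3) = 51.730/46.730 = 1.1070
τ_max = K·8FD/(πd³) → F_max = τ_allow·πd³/(8DK)
F_max = 489·π·0.74³/(8·9.2·1.1070) = 622.52/81.475 = 7.6406 N

7.64 N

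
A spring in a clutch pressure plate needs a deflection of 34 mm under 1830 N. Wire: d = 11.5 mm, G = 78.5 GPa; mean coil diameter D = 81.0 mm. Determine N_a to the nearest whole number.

Required rate k = F/δ = 1830/34 = 53.824 N/mm
N_a = Gd⁴/(8D³k) = (78.5×10³ × 11.5⁴)/(8 × 81.0³ × 53.824)
    = 1.37297e+09 / 2.28832e+08 = 6 → 6 coils

6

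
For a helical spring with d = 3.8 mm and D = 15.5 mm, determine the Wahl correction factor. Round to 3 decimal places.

1.394

C = D/d = 15.5/3.8 = 4.0789
K_W = (4C−1)/(4C−4) + 0.615/C = 15.316/12.316 + 0.1508 = 1.3944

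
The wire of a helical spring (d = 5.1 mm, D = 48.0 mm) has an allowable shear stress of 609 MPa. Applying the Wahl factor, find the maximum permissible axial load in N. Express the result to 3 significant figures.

C = D/d = 48.0/5.1 = 9.4118
K_W = (4C−1)/(4C−4) + 0.615/C = 36.647/33.647 + 0.0653 = 1.1545
τ_max = K·8FD/(πd³) → F_max = τ_allow·πd³/(8DK)
F_max = 609·π·5.1³/(8·48.0·1.1545) = 2.5379e+05/443.33 = 572.47 N

572 N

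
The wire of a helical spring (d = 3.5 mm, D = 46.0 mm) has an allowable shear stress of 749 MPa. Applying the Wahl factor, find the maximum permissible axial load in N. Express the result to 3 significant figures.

247 N

C = D/d = 46.0/3.5 = 13.1429
K_W = (4C−1)/(4C−4) + 0.615/C = 51.571/48.571 + 0.0468 = 1.1086
τ_max = K·8FD/(πd³) → F_max = τ_allow·πd³/(8DK)
F_max = 749·π·3.5³/(8·46.0·1.1086) = 1.0089e+05/407.95 = 247.3 N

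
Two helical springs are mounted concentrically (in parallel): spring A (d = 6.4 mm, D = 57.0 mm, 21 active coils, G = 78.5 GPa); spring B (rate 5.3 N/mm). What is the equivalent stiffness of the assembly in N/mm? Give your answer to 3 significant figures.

k_A = Gd⁴/(8D³N_a) = (78.5×10³)(6.4⁴)/(8·57.0³·21) = 4.2331 N/mm
Parallel: k_eq = 4.2331 + 5.3 = 9.5331 N/mm

9.53 N/mm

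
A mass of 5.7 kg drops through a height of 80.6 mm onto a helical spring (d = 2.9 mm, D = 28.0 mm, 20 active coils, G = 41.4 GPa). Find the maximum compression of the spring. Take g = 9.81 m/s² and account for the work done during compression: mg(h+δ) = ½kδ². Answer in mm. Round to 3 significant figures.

k = Gd⁴/(8D³N_a) = (41.4×10³)(2.9⁴)/(8·28.0³·20) = 0.83368 N/mm
W = mg = 5.7 × 9.81 = 55.917 N
½kδ² − Wδ − Wh = 0 → δ = (W + √(W² + 2kWh))/k
δ = (55.917 + √(3126.7 + 7514.62))/0.83368 = (55.917 + 103.16)/0.83368 = 190.81 mm

191 mm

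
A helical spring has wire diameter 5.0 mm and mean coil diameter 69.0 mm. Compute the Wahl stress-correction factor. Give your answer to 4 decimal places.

1.1032

C = D/d = 69.0/5.0 = 13.8000
K_W = (4C−1)/(4C−4) + 0.615/C = 54.200/51.200 + 0.0446 = 1.1032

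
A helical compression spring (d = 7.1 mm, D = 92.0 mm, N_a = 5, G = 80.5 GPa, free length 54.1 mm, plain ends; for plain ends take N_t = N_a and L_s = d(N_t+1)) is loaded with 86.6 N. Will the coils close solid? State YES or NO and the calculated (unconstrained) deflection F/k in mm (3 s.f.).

YES, δ = 13.2 mm

k = Gd⁴/(8D³N_a) = (80.5×10³)(7.1⁴)/(8·92.0³·5) = 6.5676 N/mm
N_t = 5; L_s = 7.1·6 = 42.6 mm; δ_solid = L₀ − L_s = 54.1 − 42.6 = 11.5 mm
δ = F/k = 86.6/6.5676 = 13.186 mm
δ ≥ δ_solid → spring goes solid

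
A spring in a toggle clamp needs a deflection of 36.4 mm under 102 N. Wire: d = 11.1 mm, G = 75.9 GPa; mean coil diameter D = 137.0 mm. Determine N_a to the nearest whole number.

Required rate k = F/δ = 102/36.4 = 2.8022 N/mm
N_a = Gd⁴/(8D³k) = (75.9×10³ × 11.1⁴)/(8 × 137.0³ × 2.8022)
    = 1.15222e+09 / 5.76435e+07 = 19.99 → 20 coils

20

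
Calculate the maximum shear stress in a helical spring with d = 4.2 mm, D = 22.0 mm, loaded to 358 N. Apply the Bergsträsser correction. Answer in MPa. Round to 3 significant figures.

Spring index C = D/d = 22.0/4.2 = 5.2381
K_B = (4C+2)/(4C−3) = 22.952/17.952 = 1.2785
τ₀ = 8FD/(πd³) = 8·358·22.0/(π·4.2³) = 63008/232.75 = 270.71 MPa
τ_max = K·τ₀ = 1.2785 × 270.71 = 346.1 MPa

346 MPa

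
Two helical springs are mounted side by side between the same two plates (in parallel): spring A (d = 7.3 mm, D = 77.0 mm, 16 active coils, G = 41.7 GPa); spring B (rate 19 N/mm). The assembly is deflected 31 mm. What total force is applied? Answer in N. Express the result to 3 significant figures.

k_A = Gd⁴/(8D³N_a) = (41.7×10³)(7.3⁴)/(8·77.0³·16) = 2.0265 N/mm
Parallel: k_eq = 2.0265 + 19 = 21.026 N/mm
F = k_eq·δ = 21.026·31 = 651.82 N

652 N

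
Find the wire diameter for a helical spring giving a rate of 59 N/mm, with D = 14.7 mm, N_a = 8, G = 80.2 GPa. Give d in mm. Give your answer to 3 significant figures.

3.50 mm

d = (8D³N_a·k / G)^(1/4) = (8·14.7³·8·59 / (80.2×10³))^0.25
  = (149.56)^0.25 = 3.4971 mm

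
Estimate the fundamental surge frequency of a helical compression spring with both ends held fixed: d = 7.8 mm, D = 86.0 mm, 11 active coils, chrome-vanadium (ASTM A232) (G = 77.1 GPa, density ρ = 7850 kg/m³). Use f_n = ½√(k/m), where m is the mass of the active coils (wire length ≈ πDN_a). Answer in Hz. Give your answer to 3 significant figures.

k = Gd⁴/(8D³N_a) = (77.1×10³)(7.8⁴)/(8·86.0³·11) = 5.0986 N/mm = 5098.6 N/m
Wire length L = πDN_a = π·86.0·11 = 2971.9 mm
m = ρ·(πd²/4)·L = 7850 × 47.784×10⁻⁶ m² × 2.9719 m = 1.1148 kg
f_n = ½√(k/m) = 0.5·√(5098.6/1.1148) = 0.5·√(4573.7) = 33.814 Hz

33.8 Hz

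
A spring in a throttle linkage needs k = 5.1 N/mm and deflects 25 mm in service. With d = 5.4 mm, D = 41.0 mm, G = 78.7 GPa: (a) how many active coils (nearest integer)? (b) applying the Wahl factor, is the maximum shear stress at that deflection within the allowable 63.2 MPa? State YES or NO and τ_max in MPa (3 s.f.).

(a) 24 coils; (b) NO, τ_max = 100 MPa

N_a = Gd⁴/(8D³k) = (78.7×10³)(5.4⁴)/(8·41.0³·5.1) = 23.8 → N_a = 24
Actual rate k = Gd⁴/(8D³·24) = 5.057 N/mm
Working load F = kδ = 5.057·25 = 126.43 N
C = 41.0/5.4 = 7.5926; K_W = (4C−1)/(4C−4)+0.615/C = 1.1948
τ_max = K_W·8FD/(πd³) = 1.1948·83.826 = 100.15 MPa
τ_max > 63.2 MPa → exceeds allowable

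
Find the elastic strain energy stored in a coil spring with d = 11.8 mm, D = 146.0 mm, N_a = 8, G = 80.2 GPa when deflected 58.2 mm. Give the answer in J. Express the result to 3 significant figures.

13.2 J

k = Gd⁴/(8D³N_a) = (80.2×10³)(11.8⁴)/(8·146.0³·8) = 7.8066 N/mm
U = ½kδ² = 0.5 × 7.8066 × 58.2² = 13221 N·mm = 13.221 J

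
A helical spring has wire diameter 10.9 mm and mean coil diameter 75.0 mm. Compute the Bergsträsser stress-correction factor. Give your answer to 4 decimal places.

C = D/d = 75.0/10.9 = 6.8807
K_B = (4C+2)/(4C−3) = 29.523/24.523 = 1.2039

1.2039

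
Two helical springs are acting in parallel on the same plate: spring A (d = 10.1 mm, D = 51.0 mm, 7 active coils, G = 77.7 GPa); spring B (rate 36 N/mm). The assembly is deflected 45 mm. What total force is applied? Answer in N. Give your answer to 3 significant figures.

k_A = Gd⁴/(8D³N_a) = (77.7×10³)(10.1⁴)/(8·51.0³·7) = 108.84 N/mm
Parallel: k_eq = 108.84 + 36 = 144.84 N/mm
F = k_eq·δ = 144.84·45 = 6518 N

6520 N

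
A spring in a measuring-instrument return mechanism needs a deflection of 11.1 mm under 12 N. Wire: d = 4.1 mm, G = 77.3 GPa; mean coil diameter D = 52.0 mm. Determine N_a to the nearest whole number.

Required rate k = F/δ = 12/11.1 = 1.0811 N/mm
N_a = Gd⁴/(8D³k) = (77.3×10³ × 4.1⁴)/(8 × 52.0³ × 1.0811)
    = 2.18431e+07 / 1.21607e+06 = 17.96 → 18 coils

18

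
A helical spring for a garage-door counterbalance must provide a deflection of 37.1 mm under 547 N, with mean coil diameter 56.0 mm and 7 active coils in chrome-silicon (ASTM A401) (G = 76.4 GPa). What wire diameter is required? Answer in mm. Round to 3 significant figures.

6.60 mm

Required rate k = F/δ = 547/37.1 = 14.744 N/mm
d = (8D³N_a·k / G)^(1/4) = (8·56.0³·7·14.744 / (76.4×10³))^0.25
  = (1897.9)^0.25 = 6.6004 mm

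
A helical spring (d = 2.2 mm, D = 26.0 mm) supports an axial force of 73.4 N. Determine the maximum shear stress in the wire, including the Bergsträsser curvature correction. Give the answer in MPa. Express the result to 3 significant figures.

508 MPa

Spring index C = D/d = 26.0/2.2 = 11.8182
K_B = (4C+2)/(4C−3) = 49.273/44.273 = 1.1129
τ₀ = 8FD/(πd³) = 8·73.4·26.0/(π·2.2³) = 15267.2/33.452 = 456.4 MPa
τ_max = K·τ₀ = 1.1129 × 456.4 = 507.94 MPa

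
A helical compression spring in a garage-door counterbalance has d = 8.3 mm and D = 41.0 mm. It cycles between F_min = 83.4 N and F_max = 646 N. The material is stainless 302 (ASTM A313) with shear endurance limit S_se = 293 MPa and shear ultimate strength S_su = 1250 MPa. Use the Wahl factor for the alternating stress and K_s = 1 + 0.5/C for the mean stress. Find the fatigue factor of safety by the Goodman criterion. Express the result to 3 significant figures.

C = D/d = 41.0/8.3 = 4.9398; K_W = (4C−1)/(4C−4)+0.615/C = 1.3149; K_s = 1+0.5/C = 1.1012
F_a = (F_max−F_min)/2 = 281.3 N; F_m = (F_max+F_min)/2 = 364.7 N
τ_a = K_W·8F_aD/(πd³) = 1.3149 × 51.364 = 67.537 MPa
τ_m = K_s·8F_mD/(πd³) = 1.1012 × 66.593 = 73.333 MPa
Goodman: 1/n_f = τ_a/S_se + τ_m/S_su = 67.537/293 + 73.333/1250 = 0.23050 + 0.05867 = 0.28917
n_f = 1/0.28917 = 3.458

3.46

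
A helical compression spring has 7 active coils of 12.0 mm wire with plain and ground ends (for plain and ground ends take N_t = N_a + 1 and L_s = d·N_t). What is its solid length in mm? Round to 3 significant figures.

plain and ground ends: N_t = N_a + 1 = 7 + 1 = 8
L_s = d·N_t = 12.0 × 8 = 96 mm

96.0 mm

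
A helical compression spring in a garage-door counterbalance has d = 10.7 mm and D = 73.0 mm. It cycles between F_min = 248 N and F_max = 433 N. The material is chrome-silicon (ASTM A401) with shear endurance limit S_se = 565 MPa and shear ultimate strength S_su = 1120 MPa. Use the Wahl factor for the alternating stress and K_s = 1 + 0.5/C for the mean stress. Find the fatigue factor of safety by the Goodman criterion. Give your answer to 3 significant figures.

C = D/d = 73.0/10.7 = 6.8224; K_W = (4C−1)/(4C−4)+0.615/C = 1.2190; K_s = 1+0.5/C = 1.0733
F_a = (F_max−F_min)/2 = 92.5 N; F_m = (F_max+F_min)/2 = 340.5 N
τ_a = K_W·8F_aD/(πd³) = 1.2190 × 14.036 = 17.11 MPa
τ_m = K_s·8F_mD/(πd³) = 1.0733 × 51.669 = 55.456 MPa
Goodman: 1/n_f = τ_a/S_se + τ_m/S_su = 17.11/565 + 55.456/1120 = 0.03028 + 0.04951 = 0.079796
n_f = 1/0.079796 = 12.53

12.5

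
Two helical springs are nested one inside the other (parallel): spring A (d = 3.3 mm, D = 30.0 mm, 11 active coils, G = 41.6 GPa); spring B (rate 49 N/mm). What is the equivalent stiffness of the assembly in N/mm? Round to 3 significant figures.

51.1 N/mm

k_A = Gd⁴/(8D³N_a) = (41.6×10³)(3.3⁴)/(8·30.0³·11) = 2.0764 N/mm
Parallel: k_eq = 2.0764 + 49 = 51.076 N/mm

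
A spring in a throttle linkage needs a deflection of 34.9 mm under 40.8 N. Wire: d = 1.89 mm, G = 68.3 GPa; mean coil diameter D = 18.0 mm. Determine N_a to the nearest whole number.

16

Required rate k = F/δ = 40.8/34.9 = 1.1691 N/mm
N_a = Gd⁴/(8D³k) = (68.3×10³ × 1.89⁴)/(8 × 18.0³ × 1.1691)
    = 871501 / 54543.4 = 15.98 → 16 coils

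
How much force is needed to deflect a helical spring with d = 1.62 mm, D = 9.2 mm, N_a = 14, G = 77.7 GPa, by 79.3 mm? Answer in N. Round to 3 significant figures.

487 N

k = Gd⁴/(8D³N_a) = (77.7×10³)(1.62⁴)/(8·9.2³·14) = 6.1362 N/mm
F = k·δ = 6.1362 × 79.3 = 486.6 N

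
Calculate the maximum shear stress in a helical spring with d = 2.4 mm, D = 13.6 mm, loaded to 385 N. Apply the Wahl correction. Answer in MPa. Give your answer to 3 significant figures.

1220 MPa

Spring index C = D/d = 13.6/2.4 = 5.6667
K_W = (4C−1)/(4C−4) + 0.615/C = 21.667/18.667 + 0.1085 = 1.2692
τ₀ = 8FD/(πd³) = 8·385·13.6/(π·2.4³) = 41888/43.429 = 964.51 MPa
τ_max = K·τ₀ = 1.2692 × 964.51 = 1224.2 MPa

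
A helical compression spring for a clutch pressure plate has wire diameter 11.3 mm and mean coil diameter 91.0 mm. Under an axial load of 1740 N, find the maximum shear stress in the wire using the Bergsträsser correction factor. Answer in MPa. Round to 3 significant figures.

327 MPa

Spring index C = D/d = 91.0/11.3 = 8.0531
K_B = (4C+2)/(4C−3) = 34.212/29.212 = 1.1712
τ₀ = 8FD/(πd³) = 8·1740·91.0/(π·11.3³) = 1.26672e+06/4533 = 279.44 MPa
τ_max = K·τ₀ = 1.1712 × 279.44 = 327.27 MPa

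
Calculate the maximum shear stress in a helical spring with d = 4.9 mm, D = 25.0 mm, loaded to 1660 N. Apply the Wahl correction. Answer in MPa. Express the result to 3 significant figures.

Spring index C = D/d = 25.0/4.9 = 5.1020
K_W = (4C−1)/(4C−4) + 0.615/C = 19.408/16.408 + 0.1205 = 1.3034
τ₀ = 8FD/(πd³) = 8·1660·25.0/(π·4.9³) = 332000/369.61 = 898.26 MPa
τ_max = K·τ₀ = 1.3034 × 898.26 = 1170.8 MPa

1170 MPa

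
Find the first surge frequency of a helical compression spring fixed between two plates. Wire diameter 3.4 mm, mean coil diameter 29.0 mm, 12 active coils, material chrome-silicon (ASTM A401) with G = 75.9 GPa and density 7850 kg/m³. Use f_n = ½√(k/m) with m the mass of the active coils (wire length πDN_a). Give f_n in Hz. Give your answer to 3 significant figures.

118 Hz

k = Gd⁴/(8D³N_a) = (75.9×10³)(3.4⁴)/(8·29.0³·12) = 4.332 N/mm = 4332 N/m
Wire length L = πDN_a = π·29.0·12 = 1093.3 mm
m = ρ·(πd²/4)·L = 7850 × 9.0792×10⁻⁶ m² × 1.0933 m = 0.07792 kg
f_n = ½√(k/m) = 0.5·√(4332/0.07792) = 0.5·√(55596) = 117.89 Hz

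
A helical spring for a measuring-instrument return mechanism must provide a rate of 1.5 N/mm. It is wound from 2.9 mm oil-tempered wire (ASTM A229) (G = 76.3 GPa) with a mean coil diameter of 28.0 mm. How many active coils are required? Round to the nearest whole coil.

N_a = Gd⁴/(8D³k) = (76.3×10³ × 2.9⁴)/(8 × 28.0³ × 1.5)
    = 5.39655e+06 / 263424 = 20.49 → 20 coils

20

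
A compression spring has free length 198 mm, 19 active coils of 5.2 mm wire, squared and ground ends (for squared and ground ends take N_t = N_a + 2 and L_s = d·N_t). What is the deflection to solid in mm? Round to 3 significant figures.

N_t = 21; L_s = 5.2·21 = 109.2 mm
δ_solid = L₀ − L_s = 198 − 109.2 = 88.8 mm

88.8 mm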